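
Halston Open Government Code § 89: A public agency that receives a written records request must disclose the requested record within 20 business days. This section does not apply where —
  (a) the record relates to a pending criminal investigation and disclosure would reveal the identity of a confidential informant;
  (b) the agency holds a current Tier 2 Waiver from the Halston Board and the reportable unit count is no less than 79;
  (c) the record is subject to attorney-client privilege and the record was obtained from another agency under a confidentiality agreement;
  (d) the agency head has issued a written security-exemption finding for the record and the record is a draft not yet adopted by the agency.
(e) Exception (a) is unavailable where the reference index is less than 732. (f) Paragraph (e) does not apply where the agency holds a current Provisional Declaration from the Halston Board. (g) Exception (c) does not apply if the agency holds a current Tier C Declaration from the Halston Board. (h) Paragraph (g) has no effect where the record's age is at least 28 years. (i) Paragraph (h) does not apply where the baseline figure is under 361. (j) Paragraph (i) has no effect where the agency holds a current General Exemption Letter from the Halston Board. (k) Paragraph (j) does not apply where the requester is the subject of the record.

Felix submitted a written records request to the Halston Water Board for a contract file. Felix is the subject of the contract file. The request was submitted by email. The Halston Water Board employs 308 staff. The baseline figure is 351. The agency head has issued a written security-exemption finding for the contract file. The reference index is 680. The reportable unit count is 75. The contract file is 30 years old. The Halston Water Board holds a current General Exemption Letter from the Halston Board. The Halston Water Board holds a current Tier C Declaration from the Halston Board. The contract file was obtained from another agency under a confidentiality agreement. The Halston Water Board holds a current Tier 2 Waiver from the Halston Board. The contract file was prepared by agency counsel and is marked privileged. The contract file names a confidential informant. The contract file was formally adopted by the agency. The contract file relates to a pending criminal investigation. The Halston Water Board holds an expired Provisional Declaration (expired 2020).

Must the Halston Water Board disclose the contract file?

Yes — the Halston Water Board must disclose the contract file.

Exception (a): the contract file relates to a pending investigation; the contract file names a confidential informant — every condition holds. However, paragraphs (e)–(f) must be considered: (e) operates against (a): the reference index is 680, less than the 732 limit. (f) is not engaged (there is no Provisional Declaration in force), so (e) stands. So (a) is unavailable.
Exception (b) fails — the reportable unit count is 75, short of 79.
Exception (c) is satisfied on its face — the contract file is privileged; the contract file was obtained under a confidentiality agreement. Turning to paragraphs (g)–(k): (g) applies — a current Tier C Declaration is held. (h) would limit (g) — the record's age is 30 years, meeting the 28 years threshold — but (i) sets (h) aside: (i) applies — the baseline figure is 351, under the 361 limit. (j) is triggered (a current General Exemption Letter is held), but is displaced by (k): (k) is engaged — Felix is the subject of the contract file. Exception (c) does not apply.
Exception (d) fails — the contract file has been formally adopted.
No exception displaces § 89.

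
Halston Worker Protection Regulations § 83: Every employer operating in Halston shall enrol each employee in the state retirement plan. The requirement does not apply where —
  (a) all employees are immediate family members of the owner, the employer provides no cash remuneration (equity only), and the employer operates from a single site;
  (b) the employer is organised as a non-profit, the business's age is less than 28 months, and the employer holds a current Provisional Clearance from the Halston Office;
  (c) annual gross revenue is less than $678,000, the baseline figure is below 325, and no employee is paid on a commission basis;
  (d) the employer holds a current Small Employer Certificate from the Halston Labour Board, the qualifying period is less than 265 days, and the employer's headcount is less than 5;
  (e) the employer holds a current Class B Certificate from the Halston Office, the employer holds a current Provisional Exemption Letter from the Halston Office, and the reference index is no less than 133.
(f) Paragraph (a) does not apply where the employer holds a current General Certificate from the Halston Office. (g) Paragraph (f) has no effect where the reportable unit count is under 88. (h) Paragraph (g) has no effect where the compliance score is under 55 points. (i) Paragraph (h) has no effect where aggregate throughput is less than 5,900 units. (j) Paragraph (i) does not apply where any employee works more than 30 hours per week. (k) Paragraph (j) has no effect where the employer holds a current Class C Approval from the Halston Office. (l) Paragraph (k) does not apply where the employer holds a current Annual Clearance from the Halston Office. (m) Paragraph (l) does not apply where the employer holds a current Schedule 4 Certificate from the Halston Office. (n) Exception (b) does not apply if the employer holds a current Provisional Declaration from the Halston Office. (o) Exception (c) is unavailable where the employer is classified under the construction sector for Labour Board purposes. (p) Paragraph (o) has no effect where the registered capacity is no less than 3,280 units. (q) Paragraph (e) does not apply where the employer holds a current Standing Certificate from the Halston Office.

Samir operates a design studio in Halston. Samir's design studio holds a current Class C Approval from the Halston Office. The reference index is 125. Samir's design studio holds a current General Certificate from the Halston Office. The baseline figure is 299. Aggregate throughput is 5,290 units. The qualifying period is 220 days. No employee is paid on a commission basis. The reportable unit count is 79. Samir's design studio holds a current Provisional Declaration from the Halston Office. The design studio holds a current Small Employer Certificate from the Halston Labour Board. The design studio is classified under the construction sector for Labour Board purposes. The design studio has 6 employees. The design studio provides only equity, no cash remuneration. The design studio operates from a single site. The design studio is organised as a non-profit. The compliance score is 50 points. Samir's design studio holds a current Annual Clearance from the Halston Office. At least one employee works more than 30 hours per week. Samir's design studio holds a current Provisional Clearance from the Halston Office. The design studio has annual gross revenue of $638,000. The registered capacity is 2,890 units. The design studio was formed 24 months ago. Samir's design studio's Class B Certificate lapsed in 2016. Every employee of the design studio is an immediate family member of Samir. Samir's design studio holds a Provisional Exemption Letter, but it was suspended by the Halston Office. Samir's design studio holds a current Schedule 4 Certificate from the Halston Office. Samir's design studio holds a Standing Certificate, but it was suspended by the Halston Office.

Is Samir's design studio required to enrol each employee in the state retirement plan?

No — exception (a) applies; Samir's design studio is not required to enrol each employee in the state retirement plan.

All of (a)'s requirements are met (every employee is an immediate family member; remuneration is equity-only; the employer operates from a single site). Applying paragraphs (f)–(m): (f) would limit (a) — a current General Certificate is held — but (g) sets (f) aside: (g) operates — the reportable unit count is 79, under the 88 limit. (h) would limit (g) — the compliance score is 50 points, under the 55 points limit — but (i) sets (h) aside: (i) operates against (h): aggregate throughput is 5,290 units, less than the 5,900 units limit. (j) would limit (i) — at least one employee exceeds 30 hours/week — but (k) sets (j) aside: (k) is engaged — a current Class C Approval is held. (l) applies (a current Annual Clearance is held), but is set aside by (m): (m) is triggered — a current Schedule 4 Certificate is held. (a) remains available.
Exception (b): the employer is a non-profit; the business's age is 24 months, less than the 28 months limit; a current Provisional Clearance is held — every condition holds. But applying paragraph (n): (n) applies — a current Provisional Declaration is held. Exception (b) does not apply.
All of (c)'s requirements are met (annual gross revenue is $638,000, less than the $678,000 limit; the baseline figure is 299, below the 325 limit; no employee is paid on commission). Turning to paragraphs (o)–(p): (o) is triggered — the design studio is classified under the construction sector. (p) does not operate here (the registered capacity is 2,890 units, short of 3,280 units), so (o) stands. (c) is therefore removed.
Exception (d) fails — the employer's headcount is 6, not less than 5.
Exception (e) does not apply: no current Class B Certificate is held.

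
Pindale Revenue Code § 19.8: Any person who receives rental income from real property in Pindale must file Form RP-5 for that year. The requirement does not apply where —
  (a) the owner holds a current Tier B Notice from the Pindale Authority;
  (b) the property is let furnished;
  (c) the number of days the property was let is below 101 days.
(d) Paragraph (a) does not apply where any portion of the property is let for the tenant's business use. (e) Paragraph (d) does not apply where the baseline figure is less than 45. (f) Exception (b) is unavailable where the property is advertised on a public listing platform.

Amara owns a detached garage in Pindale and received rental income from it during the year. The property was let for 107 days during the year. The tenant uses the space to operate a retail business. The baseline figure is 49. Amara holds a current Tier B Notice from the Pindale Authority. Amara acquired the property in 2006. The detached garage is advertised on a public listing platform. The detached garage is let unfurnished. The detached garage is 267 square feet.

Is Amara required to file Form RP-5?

Exception (a): a current Tier B Notice is held — every condition holds. However, paragraphs (d)–(e) must be considered: (d) operates against (a): the space is let for business use. (e), which would lift (d), is not engaged — the baseline figure is 49, not less than 45. So (a) is unavailable.
Exception (b) fails — the property is let unfurnished.
Exception (c) fails — the number of days the property was let is 107 days, not below 101 days.
No exception is made out. Amara falls within the general rule.

Yes — Amara must file Form RP-5.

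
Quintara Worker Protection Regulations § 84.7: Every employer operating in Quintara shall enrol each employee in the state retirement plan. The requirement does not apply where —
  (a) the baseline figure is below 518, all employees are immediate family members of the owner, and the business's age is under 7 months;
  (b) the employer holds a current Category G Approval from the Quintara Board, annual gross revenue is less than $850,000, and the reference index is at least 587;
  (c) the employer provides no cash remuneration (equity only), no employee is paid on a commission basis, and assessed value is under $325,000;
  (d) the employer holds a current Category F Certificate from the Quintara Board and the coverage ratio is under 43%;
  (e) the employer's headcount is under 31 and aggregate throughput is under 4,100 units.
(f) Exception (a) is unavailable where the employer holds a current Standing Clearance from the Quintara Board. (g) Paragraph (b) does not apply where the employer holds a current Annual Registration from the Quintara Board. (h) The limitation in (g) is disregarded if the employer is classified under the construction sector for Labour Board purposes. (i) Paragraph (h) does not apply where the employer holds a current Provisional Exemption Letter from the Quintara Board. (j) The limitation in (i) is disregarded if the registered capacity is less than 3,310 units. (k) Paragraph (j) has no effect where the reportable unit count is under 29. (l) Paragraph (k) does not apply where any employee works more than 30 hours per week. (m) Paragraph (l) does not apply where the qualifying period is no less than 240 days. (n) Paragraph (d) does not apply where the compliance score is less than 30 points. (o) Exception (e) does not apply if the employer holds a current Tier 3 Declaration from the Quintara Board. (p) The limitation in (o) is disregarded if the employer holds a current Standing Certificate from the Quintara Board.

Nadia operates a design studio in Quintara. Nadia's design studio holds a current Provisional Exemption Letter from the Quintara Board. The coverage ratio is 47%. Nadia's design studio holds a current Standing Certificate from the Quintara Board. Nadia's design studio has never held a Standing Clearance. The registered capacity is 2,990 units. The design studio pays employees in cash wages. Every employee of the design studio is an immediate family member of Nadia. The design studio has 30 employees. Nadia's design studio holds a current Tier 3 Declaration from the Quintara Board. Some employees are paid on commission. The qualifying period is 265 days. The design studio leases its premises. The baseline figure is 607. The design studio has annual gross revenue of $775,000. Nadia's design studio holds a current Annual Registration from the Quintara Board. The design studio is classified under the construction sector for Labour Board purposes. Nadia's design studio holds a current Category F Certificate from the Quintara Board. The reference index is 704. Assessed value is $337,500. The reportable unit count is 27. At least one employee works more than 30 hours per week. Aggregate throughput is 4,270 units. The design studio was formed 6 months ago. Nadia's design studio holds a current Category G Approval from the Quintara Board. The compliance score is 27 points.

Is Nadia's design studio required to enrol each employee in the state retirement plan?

Exception (a) fails — the baseline figure is 607, not below 518.
Exception (b)'s conditions are all satisfied: a current Category G Approval is held; annual gross revenue is $775,000, less than the $850,000 limit; the reference index is 704, meeting the 587 threshold. Turning to paragraphs (g)–(m): (g) operates against (b): a current Annual Registration is held. (h) operates (the design studio is classified under the construction sector), but is displaced by (i): (i) operates against (h): a current Provisional Exemption Letter is held. (j) applies (the registered capacity is 2,990 units, less than the 3,310 units limit), but is overridden by (k): (k) operates against (j): the reportable unit count is 27, under the 29 limit. (l) is triggered (at least one employee exceeds 30 hours/week), but yields to (m): (m) operates against (l): the qualifying period is 265 days, meeting the 240 days threshold. So (b) is unavailable.
Exception (c) does not apply: employees are paid cash wages.
Exception (d) requires that the coverage ratio is under 43%; but the coverage ratio is 47%, not under 43%, so (d) is unavailable.
Exception (e) requires that aggregate throughput is under 4,100 units; but aggregate throughput is 4,270 units, not under 4,100 units, so (e) is unavailable.
No exception applies. The general rule governs.

Yes — Nadia's design studio must enrol each employee in the state retirement plan.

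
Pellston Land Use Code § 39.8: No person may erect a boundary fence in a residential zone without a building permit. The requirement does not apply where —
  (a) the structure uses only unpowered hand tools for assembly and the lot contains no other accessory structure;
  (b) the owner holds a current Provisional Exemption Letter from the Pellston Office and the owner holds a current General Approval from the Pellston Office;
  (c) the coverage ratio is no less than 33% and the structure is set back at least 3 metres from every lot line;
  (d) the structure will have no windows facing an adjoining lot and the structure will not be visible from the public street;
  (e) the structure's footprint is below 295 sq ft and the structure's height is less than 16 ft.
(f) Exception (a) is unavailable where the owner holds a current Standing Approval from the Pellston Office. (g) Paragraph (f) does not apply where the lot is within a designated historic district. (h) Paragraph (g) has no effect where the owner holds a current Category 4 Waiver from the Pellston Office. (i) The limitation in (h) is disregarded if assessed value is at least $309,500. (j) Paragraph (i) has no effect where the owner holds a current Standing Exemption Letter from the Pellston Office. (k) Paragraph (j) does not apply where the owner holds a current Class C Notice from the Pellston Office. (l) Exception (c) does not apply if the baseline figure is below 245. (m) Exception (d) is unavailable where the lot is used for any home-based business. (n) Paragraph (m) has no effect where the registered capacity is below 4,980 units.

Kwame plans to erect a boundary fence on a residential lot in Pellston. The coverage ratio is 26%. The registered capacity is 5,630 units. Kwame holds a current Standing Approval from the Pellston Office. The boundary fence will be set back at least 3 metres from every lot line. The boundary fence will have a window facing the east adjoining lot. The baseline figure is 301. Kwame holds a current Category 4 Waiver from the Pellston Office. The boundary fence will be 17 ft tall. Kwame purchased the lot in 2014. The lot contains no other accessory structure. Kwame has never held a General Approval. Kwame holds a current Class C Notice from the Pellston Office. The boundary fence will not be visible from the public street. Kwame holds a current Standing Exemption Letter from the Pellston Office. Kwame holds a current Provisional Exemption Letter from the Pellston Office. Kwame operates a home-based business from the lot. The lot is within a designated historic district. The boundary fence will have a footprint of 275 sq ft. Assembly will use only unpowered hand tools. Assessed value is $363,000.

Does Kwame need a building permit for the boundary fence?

No — exception (a) applies; Kwame does not need a building permit.

Exception (a) is satisfied on its face — assembly uses only hand tools; the lot has no other accessory structure. Considering the limiting provisions: (f) would limit (a) — a current Standing Approval is held — but (g) sets (f) aside: (g) is engaged — the lot is in a historic district. (h) would limit (g) — a current Category 4 Waiver is held — but (i) sets (h) aside: (i) is engaged — assessed value is $363,000, meeting the $309,500 threshold. (j) applies (a current Standing Exemption Letter is held), but is displaced by (k): (k) is engaged — a current Class C Notice is held. So (a) applies.
Exception (b) requires that the owner holds a current General Approval from the Pellston Office; but there is no General Approval in force, so (b) is unavailable.
Exception (c) requires that the coverage ratio is no less than 33%; but the coverage ratio is 26%, short of 33%, so (c) is unavailable.
Exception (d) fails — a window faces an adjoining lot.
Exception (e) fails — the structure's height is 17 ft, not less than 16 ft.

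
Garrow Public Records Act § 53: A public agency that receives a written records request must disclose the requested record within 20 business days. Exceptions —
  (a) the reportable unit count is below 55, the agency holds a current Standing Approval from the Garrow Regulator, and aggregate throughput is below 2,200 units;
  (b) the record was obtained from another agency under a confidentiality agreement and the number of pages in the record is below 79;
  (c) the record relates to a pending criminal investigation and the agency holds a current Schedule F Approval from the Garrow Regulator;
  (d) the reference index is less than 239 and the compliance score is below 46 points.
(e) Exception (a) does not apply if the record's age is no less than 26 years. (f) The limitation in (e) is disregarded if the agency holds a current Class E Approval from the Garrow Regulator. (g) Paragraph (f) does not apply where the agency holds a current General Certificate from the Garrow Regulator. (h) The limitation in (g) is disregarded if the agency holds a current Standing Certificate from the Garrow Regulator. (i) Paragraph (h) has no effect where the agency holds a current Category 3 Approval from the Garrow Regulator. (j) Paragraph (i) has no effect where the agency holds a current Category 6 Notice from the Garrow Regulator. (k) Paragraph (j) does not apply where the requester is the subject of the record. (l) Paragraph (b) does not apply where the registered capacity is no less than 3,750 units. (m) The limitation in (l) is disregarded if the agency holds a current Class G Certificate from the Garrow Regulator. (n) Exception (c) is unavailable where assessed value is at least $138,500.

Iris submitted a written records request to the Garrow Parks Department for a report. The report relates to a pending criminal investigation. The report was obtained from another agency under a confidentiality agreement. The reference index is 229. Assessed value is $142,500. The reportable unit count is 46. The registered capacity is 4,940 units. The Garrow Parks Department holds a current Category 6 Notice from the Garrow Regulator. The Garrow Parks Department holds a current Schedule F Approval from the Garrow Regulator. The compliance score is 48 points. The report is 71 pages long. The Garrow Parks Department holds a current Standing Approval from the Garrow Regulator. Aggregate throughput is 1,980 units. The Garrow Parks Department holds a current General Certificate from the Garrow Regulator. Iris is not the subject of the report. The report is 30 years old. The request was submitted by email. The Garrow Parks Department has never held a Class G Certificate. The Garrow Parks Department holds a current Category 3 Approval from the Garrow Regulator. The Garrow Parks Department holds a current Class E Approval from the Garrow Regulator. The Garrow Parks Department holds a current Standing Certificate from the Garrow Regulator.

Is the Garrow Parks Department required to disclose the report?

All of (a)'s requirements are met (the reportable unit count is 46, below the 55 limit; a current Standing Approval is held; aggregate throughput is 1,980 units, below the 2,200 units limit). Applying paragraphs (e)–(k): (e) would limit (a) — the record's age is 30 years, meeting the 26 years threshold — but (f) sets (e) aside: (f) applies — a current Class E Approval is held. (g) would limit (f) — a current General Certificate is held — but (h) sets (g) aside: (h) is engaged — a current Standing Certificate is held. (i) operates (a current Category 3 Approval is held), but is overridden by (j): (j) operates against (i): a current Category 6 Notice is held. (k), which would lift (j), is not triggered — Iris is not the subject of the report. Exception (a) stands.
Exception (b)'s conditions are all satisfied: the report was obtained under a confidentiality agreement; the number of pages in the record is 71, below the 79 limit. Turning to paragraphs (l)–(m): (l) operates — the registered capacity is 4,940 units, meeting the 3,750 units threshold. (m) does not operate here (no current Class G Certificate is held), so (l) stands. Exception (b) does not apply.
Exception (c): the report relates to a pending investigation; a current Schedule F Approval is held — every condition holds. However, paragraph (n) must be considered: (n) operates against (c): assessed value is $142,500, meeting the $138,500 threshold. Exception (c) does not apply.
Exception (d) fails — the compliance score is 48 points, not below 46 points.

No — exception (a) applies; the Garrow Parks Department is not required to disclose the report.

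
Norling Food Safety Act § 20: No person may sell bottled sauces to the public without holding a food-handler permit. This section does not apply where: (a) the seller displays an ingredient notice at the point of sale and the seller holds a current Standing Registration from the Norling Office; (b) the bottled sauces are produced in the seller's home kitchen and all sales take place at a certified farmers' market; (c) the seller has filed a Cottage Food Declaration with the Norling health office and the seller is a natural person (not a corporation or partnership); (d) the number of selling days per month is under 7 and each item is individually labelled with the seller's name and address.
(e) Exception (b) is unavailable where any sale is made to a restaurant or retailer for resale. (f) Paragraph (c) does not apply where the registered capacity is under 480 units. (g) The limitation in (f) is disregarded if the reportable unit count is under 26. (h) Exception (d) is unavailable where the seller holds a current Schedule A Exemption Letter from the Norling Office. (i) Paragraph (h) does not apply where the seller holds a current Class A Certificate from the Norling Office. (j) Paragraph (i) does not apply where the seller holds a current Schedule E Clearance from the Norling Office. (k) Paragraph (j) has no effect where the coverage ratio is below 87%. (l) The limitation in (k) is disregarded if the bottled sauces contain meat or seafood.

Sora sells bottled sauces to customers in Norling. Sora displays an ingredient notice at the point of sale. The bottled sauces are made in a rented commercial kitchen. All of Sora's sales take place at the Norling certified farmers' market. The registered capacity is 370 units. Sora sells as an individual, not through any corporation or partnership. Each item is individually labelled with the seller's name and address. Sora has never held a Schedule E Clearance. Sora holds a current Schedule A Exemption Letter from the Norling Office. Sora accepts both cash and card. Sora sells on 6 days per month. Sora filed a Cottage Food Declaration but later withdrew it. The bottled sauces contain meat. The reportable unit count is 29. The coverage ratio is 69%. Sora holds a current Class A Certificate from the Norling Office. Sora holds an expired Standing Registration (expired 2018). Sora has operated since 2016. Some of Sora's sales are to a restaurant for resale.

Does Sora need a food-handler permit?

Exception (a) does not apply: no current Standing Registration is held.
Exception (b) does not apply: the bottled sauces are made in a commercial kitchen, not a home kitchen.
Exception (c) does not apply: the Cottage Food Declaration was withdrawn.
All of (d)'s requirements are met (the number of selling days per month is 6, under the 7 limit; items are individually labelled). Considering the limiting provisions: (h) is engaged (a current Schedule A Exemption Letter is held), but yields to (i): (i) operates — a current Class A Certificate is held. (j) does not operate here (no current Schedule E Clearance is held), so (i) stands. (d) remains available.

No — exception (d) applies; Sora is not required to hold a food-handler permit.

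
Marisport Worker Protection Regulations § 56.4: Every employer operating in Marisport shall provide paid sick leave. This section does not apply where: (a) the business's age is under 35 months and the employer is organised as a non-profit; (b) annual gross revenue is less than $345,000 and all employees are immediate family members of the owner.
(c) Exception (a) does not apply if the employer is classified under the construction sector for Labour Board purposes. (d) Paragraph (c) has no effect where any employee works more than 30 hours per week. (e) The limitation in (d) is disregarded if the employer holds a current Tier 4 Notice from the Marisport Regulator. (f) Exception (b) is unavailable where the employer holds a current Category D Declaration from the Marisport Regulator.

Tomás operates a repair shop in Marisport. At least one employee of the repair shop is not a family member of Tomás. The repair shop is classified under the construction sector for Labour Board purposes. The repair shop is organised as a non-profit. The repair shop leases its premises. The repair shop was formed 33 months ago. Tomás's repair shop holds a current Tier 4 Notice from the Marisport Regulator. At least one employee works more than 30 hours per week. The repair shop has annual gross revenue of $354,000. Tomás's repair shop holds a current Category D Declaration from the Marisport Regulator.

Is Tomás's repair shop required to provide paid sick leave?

Yes — Tomás's repair shop must provide paid sick leave.

Exception (a): the business's age is 33 months, under the 35 months limit; the employer is a non-profit — every condition holds. However, paragraphs (c)–(e) must be considered: (c) operates against (a): the repair shop is classified under the construction sector. (d) would limit (c) — at least one employee exceeds 30 hours/week — but (e) sets (d) aside: (e) operates against (d): a current Tier 4 Notice is held. Exception (a) does not apply.
Exception (b) does not apply: annual gross revenue is $354,000, not less than $345,000.
No exception displaces § 56.4.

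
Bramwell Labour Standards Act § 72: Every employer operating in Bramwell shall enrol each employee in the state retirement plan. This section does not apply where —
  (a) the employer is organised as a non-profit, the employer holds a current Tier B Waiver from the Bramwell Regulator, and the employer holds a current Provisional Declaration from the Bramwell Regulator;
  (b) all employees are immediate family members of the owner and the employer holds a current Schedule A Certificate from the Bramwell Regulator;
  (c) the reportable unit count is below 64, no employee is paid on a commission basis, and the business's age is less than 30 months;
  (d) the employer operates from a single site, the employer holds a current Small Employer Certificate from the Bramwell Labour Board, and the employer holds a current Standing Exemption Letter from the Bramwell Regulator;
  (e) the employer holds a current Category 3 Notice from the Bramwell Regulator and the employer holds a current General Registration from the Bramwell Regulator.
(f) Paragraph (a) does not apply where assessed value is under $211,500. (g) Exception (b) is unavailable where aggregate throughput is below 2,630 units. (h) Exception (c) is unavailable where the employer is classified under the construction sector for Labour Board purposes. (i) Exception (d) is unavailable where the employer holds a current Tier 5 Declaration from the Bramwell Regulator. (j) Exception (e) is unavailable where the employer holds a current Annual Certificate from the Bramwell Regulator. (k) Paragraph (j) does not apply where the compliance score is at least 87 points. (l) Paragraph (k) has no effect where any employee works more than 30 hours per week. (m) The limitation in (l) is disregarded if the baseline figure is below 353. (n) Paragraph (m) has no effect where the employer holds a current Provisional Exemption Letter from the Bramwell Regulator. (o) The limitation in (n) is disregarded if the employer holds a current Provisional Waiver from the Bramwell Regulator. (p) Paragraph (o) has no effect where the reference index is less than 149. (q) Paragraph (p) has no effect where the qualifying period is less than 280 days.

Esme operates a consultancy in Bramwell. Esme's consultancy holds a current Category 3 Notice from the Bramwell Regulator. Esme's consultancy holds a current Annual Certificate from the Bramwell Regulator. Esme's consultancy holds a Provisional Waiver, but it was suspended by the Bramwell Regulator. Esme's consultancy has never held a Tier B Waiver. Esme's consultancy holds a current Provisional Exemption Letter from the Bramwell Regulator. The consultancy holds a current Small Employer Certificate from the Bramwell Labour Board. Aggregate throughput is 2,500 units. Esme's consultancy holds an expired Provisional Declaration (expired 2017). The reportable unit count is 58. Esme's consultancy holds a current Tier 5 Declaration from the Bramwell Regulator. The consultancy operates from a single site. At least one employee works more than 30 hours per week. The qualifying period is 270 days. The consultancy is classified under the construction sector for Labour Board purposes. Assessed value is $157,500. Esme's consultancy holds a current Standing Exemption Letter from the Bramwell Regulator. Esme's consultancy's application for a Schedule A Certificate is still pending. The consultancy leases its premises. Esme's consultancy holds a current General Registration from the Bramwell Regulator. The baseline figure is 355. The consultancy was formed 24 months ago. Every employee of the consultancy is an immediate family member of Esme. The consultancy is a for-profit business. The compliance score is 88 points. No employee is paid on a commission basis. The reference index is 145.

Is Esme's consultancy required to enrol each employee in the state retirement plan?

Yes — Esme's consultancy must enrol each employee in the state retirement plan.

Exception (a) does not apply: the employer is for-profit.
Exception (b) does not apply: no current Schedule A Certificate is held.
Exception (c) is satisfied on its face — the reportable unit count is 58, below the 64 limit; no employee is paid on commission; the business's age is 24 months, less than the 30 months limit. But: (h) applies — the consultancy is classified under the construction sector. So (c) is unavailable.
Exception (d)'s conditions are all satisfied: the employer operates from a single site; a current Small Employer Certificate is held; a current Standing Exemption Letter is held. However, paragraph (i) must be considered: (i) applies — a current Tier 5 Declaration is held. Exception (d) does not apply.
Exception (e): a current Category 3 Notice is held; a current General Registration is held — every condition holds. However, paragraphs (j)–(q) must be considered: (j) operates against (e): a current Annual Certificate is held. (k) operates (the compliance score is 88 points, meeting the 87 points threshold), but is displaced by (l): (l) operates against (k): at least one employee exceeds 30 hours/week. (m), which would lift (l), is not triggered — the baseline figure is 355, not below 353. So (e) is unavailable.
None of the exceptions is available; § 72 applies in full.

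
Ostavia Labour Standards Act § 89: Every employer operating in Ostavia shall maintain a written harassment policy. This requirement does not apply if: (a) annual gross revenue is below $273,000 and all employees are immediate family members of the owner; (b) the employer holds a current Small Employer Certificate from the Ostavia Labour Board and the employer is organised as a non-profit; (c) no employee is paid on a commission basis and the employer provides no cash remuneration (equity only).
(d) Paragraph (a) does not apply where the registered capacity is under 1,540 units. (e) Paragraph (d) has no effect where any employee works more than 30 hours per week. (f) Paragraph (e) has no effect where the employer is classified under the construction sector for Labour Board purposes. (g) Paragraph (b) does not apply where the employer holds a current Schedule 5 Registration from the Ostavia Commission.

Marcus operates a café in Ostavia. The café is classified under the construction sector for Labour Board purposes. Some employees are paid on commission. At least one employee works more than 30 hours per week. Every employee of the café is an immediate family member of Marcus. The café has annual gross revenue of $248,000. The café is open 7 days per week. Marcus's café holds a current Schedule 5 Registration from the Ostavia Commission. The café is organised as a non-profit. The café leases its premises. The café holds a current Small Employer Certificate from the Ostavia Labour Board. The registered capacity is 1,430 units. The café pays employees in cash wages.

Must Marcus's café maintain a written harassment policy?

Yes — Marcus's café must maintain a written harassment policy.

All of (a)'s requirements are met (annual gross revenue is $248,000, below the $273,000 limit; every employee is an immediate family member). However, paragraphs (d)–(f) must be considered: (d) is triggered — the registered capacity is 1,430 units, under the 1,540 units limit. (e) would limit (d) — at least one employee exceeds 30 hours/week — but (f) sets (e) aside: (f) operates against (e): the café is classified under the construction sector. (a) is therefore removed.
All of (b)'s requirements are met (a current Small Employer Certificate is held; the employer is a non-profit). However, paragraph (g) must be considered: (g) is engaged — a current Schedule 5 Registration is held. (b) is therefore removed.
Exception (c) requires that no employee is paid on a commission basis; but some employees are paid on commission, so (c) is unavailable.
Every exception is unavailable, so the rule governs.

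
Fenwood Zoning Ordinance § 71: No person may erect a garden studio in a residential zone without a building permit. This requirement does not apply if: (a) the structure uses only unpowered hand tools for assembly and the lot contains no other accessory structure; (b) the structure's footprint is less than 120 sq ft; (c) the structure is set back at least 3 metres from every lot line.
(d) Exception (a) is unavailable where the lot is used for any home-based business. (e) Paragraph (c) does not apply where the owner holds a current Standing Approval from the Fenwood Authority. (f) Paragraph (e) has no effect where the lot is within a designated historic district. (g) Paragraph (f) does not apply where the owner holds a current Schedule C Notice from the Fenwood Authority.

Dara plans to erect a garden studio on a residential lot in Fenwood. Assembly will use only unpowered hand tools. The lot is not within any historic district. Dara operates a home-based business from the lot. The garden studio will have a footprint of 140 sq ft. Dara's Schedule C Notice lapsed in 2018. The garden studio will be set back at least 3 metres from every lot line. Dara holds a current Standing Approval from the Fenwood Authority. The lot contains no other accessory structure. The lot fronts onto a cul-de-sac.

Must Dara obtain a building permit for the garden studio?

Yes — Dara must obtain a building permit.

All of (a)'s requirements are met (assembly uses only hand tools; the lot has no other accessory structure). But: (d) operates against (a): a home-based business operates on the lot. (a) is therefore removed.
Exception (b) does not apply: the structure's footprint is 140 sq ft, not less than 120 sq ft.
Exception (c): the setback is at least 3 m on every side — every condition holds. Turning to paragraphs (e)–(g): (e) is triggered — a current Standing Approval is held. (f), which would lift (e), does not operate here — the lot is not in a historic district. So (c) is unavailable.
No exception displaces § 71.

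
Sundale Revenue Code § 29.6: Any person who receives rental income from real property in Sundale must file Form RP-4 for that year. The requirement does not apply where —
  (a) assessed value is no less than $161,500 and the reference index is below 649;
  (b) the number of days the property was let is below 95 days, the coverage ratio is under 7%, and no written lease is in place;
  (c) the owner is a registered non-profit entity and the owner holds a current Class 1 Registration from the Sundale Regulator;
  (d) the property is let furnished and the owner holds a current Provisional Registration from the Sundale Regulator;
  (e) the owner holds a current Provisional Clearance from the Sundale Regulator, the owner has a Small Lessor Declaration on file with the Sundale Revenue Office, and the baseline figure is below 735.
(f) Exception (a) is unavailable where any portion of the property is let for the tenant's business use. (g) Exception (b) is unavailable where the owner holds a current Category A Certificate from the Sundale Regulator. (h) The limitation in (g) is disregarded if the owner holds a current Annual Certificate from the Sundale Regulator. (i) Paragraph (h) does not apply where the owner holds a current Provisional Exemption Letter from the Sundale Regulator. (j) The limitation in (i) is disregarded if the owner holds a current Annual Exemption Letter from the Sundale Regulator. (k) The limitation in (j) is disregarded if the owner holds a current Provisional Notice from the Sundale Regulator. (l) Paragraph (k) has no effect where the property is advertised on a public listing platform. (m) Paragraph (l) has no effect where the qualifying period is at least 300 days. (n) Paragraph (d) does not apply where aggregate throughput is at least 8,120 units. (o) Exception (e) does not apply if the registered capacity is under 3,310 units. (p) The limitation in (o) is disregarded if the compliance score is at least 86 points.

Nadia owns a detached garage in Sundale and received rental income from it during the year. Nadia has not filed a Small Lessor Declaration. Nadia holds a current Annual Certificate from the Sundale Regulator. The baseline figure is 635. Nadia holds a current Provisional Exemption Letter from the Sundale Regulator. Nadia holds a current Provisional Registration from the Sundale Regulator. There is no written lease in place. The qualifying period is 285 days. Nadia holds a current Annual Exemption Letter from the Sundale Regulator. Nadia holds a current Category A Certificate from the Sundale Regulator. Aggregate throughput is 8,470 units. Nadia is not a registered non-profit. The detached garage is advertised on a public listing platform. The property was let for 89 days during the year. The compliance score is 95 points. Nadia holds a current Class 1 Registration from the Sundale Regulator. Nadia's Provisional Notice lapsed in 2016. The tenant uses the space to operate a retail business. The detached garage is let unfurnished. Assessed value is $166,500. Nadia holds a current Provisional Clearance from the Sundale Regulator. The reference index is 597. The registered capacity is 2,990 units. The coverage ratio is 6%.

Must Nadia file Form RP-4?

Exception (a) is satisfied on its face — assessed value is $166,500, meeting the $161,500 threshold; the reference index is 597, below the 649 limit. But applying paragraph (f): (f) operates — the space is let for business use. (a) is therefore removed.
Exception (b)'s conditions are all satisfied: the number of days the property was let is 89 days, below the 95 days limit; the coverage ratio is 6%, under the 7% limit; there is no written lease. Applying paragraphs (g)–(m): (g) would limit (b) — a current Category A Certificate is held — but (h) sets (g) aside: (h) operates against (g): a current Annual Certificate is held. (i) operates (a current Provisional Exemption Letter is held), but is itself disapplied by (j): (j) is triggered — a current Annual Exemption Letter is held. (k), which would lift (j), is not engaged — there is no Provisional Notice in force. Exception (b) stands.
Exception (c) requires that the owner is a registered non-profit entity; but Nadia is not a registered non-profit, so (c) is unavailable.
Exception (d) does not apply: the property is let unfurnished.
Exception (e) requires that the owner has a Small Lessor Declaration on file with the Sundale Revenue Office; but no Small Lessor Declaration is on file, so (e) is unavailable.

No — exception (b) applies; Nadia is not required to file Form RP-4.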